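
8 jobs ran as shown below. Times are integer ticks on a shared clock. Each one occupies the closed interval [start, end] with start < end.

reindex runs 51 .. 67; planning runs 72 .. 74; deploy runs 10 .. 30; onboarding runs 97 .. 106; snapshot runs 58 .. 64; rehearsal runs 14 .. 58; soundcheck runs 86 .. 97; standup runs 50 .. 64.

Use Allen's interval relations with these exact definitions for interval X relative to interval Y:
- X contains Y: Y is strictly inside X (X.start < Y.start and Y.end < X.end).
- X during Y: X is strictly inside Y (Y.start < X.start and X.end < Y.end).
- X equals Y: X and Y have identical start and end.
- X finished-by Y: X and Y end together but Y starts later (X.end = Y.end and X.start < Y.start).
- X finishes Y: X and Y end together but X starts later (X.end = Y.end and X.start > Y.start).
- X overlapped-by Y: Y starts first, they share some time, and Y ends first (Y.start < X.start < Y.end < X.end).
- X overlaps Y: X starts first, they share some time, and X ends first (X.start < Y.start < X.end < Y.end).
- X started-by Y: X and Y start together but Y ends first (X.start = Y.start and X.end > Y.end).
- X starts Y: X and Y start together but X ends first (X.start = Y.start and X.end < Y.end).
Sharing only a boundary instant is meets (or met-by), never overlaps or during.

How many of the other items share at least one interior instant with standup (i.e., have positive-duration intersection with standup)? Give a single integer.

3

Target standup = [50, 64].
deploy [10, 30] → before → no.
onboarding [97, 106] → after → no.
planning [72, 74] → after → no.
rehearsal [14, 58] → overlaps → counts.
reindex [51, 67] → overlapped-by → counts.
snapshot [58, 64] → finishes → counts.
soundcheck [86, 97] → after → no.
Total: 3.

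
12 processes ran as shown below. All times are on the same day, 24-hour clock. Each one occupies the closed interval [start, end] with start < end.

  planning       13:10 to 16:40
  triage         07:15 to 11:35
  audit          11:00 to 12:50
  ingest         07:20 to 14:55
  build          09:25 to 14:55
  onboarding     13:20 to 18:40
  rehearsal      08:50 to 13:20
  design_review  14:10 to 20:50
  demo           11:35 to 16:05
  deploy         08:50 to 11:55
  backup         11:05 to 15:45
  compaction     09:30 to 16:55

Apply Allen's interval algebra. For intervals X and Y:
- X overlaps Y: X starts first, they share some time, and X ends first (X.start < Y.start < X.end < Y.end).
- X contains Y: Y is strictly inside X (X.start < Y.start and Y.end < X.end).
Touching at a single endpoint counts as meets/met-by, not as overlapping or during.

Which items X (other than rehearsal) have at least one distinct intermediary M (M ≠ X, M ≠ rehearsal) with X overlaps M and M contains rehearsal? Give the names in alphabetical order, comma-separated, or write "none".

triage

Target rehearsal = [08:50, 13:20].
Intermediaries M with M contains rehearsal: ingest.
Via ingest — items with X overlaps ingest: triage.
Union: triage.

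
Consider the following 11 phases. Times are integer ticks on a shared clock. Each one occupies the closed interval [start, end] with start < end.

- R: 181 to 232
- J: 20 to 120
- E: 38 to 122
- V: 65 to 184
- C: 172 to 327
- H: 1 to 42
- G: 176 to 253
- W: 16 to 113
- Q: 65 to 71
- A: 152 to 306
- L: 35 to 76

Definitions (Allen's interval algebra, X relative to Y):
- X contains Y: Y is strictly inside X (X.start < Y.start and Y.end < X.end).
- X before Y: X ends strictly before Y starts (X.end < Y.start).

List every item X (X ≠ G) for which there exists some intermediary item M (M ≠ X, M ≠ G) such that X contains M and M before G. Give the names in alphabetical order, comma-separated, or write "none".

E, J, L, W

Target G = [176, 253].
Intermediaries M with M before G: E, H, J, L, Q, W.
Via E — items with X contains E: none.
Via H — items with X contains H: none.
Via J — items with X contains J: none.
Via L — items with X contains L: J, W.
Via Q — items with X contains Q: E, J, L, W.
Via W — items with X contains W: none.
Union: E, J, L, W.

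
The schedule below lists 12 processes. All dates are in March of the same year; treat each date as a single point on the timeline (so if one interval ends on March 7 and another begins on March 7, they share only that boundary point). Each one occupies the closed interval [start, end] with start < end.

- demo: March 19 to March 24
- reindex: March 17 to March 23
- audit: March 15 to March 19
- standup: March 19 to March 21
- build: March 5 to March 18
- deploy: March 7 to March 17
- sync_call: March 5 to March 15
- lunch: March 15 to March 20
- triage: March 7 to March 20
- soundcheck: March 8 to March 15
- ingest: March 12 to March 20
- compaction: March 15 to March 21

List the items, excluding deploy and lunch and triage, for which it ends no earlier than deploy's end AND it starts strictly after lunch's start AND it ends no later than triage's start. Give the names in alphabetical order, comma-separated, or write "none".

Conditions: its end is no earlier than deploy's end (X.end >= March 17) AND its start is strictly after lunch's start (X.start > March 15) AND its end is no later than triage's start (X.end <= March 7).
audit: end March 19 >= March 17? ✓; start March 15 > March 15? ✗; end March 19 <= March 7? ✗ → no.
build: end March 18 >= March 17? ✓; start March 5 > March 15? ✗; end March 18 <= March 7? ✗ → no.
compaction: end March 21 >= March 17? ✓; start March 15 > March 15? ✗; end March 21 <= March 7? ✗ → no.
demo: end March 24 >= March 17? ✓; start March 19 > March 15? ✓; end March 24 <= March 7? ✗ → no.
ingest: end March 20 >= March 17? ✓; start March 12 > March 15? ✗; end March 20 <= March 7? ✗ → no.
reindex: end March 23 >= March 17? ✓; start March 17 > March 15? ✓; end March 23 <= March 7? ✗ → no.
soundcheck: end March 15 >= March 17? ✗; start March 8 > March 15? ✗; end March 15 <= March 7? ✗ → no.
standup: end March 21 >= March 17? ✓; start March 19 > March 15? ✓; end March 21 <= March 7? ✗ → no.
sync_call: end March 15 >= March 17? ✗; start March 5 > March 15? ✗; end March 15 <= March 7? ✗ → no.
Result: none.

none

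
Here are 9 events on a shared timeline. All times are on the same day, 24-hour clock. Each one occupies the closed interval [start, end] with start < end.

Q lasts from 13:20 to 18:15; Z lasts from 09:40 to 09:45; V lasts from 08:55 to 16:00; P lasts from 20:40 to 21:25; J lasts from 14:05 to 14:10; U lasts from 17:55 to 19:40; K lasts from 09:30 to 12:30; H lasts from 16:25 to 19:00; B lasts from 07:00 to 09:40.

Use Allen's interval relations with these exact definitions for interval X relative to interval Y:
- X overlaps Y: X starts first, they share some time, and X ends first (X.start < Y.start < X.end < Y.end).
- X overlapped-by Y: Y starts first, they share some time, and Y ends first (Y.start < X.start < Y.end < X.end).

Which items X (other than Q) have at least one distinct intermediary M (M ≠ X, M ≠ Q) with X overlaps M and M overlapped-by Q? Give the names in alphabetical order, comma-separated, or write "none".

H

Target Q = [13:20, 18:15].
Intermediaries M with M overlapped-by Q: H, U.
Via H — items with X overlaps H: none.
Via U — items with X overlaps U: H.
Union: H.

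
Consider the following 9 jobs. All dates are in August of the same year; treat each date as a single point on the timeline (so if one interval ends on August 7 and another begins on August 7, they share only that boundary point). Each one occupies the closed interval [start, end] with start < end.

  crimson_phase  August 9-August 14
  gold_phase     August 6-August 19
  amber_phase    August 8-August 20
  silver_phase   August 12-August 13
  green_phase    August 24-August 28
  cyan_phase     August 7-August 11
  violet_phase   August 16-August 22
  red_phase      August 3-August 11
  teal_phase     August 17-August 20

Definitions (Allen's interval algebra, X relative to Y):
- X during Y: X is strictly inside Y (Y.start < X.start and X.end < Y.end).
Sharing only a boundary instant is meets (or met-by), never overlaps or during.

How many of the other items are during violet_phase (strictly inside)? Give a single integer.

Target violet_phase = [August 16, August 22].
amber_phase [August 8, August 20] → overlaps → no.
crimson_phase [August 9, August 14] → before → no.
cyan_phase [August 7, August 11] → before → no.
gold_phase [August 6, August 19] → overlaps → no.
green_phase [August 24, August 28] → after → no.
red_phase [August 3, August 11] → before → no.
silver_phase [August 12, August 13] → before → no.
teal_phase [August 17, August 20] → during → counts.
Total: 1.

1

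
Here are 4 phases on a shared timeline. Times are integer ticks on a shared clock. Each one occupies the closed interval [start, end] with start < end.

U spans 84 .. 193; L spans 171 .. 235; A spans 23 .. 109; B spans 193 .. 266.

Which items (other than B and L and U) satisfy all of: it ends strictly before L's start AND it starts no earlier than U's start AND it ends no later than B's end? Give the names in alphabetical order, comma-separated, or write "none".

Conditions: its end is strictly before L's start (X.end < 171) AND its start is no earlier than U's start (X.start >= 84) AND its end is no later than B's end (X.end <= 266).
A: end 109 < 171? ✓; start 23 >= 84? ✗; end 109 <= 266? ✓ → no.
Result: none.

none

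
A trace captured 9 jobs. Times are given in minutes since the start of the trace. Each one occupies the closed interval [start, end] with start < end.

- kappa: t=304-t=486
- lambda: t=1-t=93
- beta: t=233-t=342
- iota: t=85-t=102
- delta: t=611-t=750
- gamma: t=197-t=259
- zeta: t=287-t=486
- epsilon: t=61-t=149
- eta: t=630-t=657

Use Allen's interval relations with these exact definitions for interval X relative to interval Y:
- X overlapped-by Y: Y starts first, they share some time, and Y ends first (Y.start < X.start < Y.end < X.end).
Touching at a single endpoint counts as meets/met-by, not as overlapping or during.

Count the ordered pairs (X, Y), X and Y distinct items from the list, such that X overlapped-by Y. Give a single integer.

5

Checking all 72 ordered pairs for relation 'overlapped-by'; matching pairs in alphabetical order:
(beta, gamma): beta overlapped-by gamma ✓
(epsilon, lambda): epsilon overlapped-by lambda ✓
(iota, lambda): iota overlapped-by lambda ✓
(kappa, beta): kappa overlapped-by beta ✓
(zeta, beta): zeta overlapped-by beta ✓
Count: 5.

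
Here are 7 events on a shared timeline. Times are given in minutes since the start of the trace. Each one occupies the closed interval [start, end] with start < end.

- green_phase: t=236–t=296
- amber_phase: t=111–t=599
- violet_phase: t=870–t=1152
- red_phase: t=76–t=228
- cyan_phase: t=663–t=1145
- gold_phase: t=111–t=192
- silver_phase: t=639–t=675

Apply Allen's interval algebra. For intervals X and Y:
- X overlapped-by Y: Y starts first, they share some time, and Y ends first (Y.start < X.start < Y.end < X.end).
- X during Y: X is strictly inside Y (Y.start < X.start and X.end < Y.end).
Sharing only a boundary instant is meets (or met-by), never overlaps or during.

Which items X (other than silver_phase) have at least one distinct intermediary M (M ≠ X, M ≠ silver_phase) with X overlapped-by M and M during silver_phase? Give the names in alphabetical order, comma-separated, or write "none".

none

Target silver_phase = [t=639, t=675].
Intermediaries M with M during silver_phase: none.
Union: none.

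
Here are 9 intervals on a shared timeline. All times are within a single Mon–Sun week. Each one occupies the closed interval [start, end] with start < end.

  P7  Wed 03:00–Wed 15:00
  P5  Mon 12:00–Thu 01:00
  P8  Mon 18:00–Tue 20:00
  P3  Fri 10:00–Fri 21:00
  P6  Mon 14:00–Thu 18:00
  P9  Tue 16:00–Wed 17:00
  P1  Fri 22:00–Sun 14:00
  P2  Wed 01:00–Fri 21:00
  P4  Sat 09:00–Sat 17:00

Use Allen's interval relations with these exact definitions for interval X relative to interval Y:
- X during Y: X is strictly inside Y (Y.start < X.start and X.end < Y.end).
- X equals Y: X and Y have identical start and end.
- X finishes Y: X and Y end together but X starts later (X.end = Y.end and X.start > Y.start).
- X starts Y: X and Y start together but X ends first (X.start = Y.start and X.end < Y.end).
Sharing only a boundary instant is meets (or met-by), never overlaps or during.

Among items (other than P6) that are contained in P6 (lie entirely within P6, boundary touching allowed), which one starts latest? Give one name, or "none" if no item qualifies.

P7

Target P6 = [Mon 14:00, Thu 18:00].
P1 [Fri 22:00, Sun 14:00] → after → excluded.
P2 [Wed 01:00, Fri 21:00] → overlapped-by → excluded.
P3 [Fri 10:00, Fri 21:00] → after → excluded.
P4 [Sat 09:00, Sat 17:00] → after → excluded.
P5 [Mon 12:00, Thu 01:00] → overlaps → excluded.
P7 [Wed 03:00, Wed 15:00] → during → candidate.
P8 [Mon 18:00, Tue 20:00] → during → candidate.
P9 [Tue 16:00, Wed 17:00] → during → candidate.
Among candidates, latest start is Wed 03:00 → P7.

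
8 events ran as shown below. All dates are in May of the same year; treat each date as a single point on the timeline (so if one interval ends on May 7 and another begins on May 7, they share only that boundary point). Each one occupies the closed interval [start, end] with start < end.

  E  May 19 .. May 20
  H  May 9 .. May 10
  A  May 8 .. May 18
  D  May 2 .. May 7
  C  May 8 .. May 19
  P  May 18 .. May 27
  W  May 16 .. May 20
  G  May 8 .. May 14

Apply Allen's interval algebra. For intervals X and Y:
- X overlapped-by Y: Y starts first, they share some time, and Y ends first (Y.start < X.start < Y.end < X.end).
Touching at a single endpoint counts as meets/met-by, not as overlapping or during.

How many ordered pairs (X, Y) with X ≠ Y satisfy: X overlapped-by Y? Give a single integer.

4

Checking all 56 ordered pairs for relation 'overlapped-by'; matching pairs in alphabetical order:
(P, C): P overlapped-by C ✓
(P, W): P overlapped-by W ✓
(W, A): W overlapped-by A ✓
(W, C): W overlapped-by C ✓
Count: 4.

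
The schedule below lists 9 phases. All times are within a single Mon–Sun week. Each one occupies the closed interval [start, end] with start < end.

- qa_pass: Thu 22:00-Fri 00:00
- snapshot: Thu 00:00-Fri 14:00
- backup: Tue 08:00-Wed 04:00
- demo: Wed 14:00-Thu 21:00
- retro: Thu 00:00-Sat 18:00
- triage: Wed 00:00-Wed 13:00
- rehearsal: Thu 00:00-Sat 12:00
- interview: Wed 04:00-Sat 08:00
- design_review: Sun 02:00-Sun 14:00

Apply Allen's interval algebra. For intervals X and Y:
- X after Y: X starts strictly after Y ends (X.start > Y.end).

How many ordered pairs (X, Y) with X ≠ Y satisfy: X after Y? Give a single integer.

Checking all 72 ordered pairs for relation 'after'; matching pairs in alphabetical order:
(demo, backup): demo after backup ✓
(demo, triage): demo after triage ✓
(design_review, backup): design_review after backup ✓
(design_review, demo): design_review after demo ✓
(design_review, interview): design_review after interview ✓
(design_review, qa_pass): design_review after qa_pass ✓
(design_review, rehearsal): design_review after rehearsal ✓
(design_review, retro): design_review after retro ✓
(design_review, snapshot): design_review after snapshot ✓
(design_review, triage): design_review after triage ✓
(qa_pass, backup): qa_pass after backup ✓
(qa_pass, demo): qa_pass after demo ✓
(qa_pass, triage): qa_pass after triage ✓
(rehearsal, backup): rehearsal after backup ✓
(rehearsal, triage): rehearsal after triage ✓
(retro, backup): retro after backup ✓
(retro, triage): retro after triage ✓
(snapshot, backup): snapshot after backup ✓
(snapshot, triage): snapshot after triage ✓
Count: 19.

19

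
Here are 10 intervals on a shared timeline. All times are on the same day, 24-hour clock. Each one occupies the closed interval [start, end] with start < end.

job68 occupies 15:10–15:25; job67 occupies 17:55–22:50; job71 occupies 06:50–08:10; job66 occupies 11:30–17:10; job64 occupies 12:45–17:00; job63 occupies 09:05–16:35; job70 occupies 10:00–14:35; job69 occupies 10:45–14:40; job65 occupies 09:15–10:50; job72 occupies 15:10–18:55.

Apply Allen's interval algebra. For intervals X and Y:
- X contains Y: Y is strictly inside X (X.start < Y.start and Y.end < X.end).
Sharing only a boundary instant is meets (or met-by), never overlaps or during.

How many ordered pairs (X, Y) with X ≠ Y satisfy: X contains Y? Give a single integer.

Checking all 90 ordered pairs for relation 'contains'; matching pairs in alphabetical order:
(job63, job65): job63 contains job65 ✓
(job63, job68): job63 contains job68 ✓
(job63, job69): job63 contains job69 ✓
(job63, job70): job63 contains job70 ✓
(job64, job68): job64 contains job68 ✓
(job66, job64): job66 contains job64 ✓
(job66, job68): job66 contains job68 ✓
Count: 7.

7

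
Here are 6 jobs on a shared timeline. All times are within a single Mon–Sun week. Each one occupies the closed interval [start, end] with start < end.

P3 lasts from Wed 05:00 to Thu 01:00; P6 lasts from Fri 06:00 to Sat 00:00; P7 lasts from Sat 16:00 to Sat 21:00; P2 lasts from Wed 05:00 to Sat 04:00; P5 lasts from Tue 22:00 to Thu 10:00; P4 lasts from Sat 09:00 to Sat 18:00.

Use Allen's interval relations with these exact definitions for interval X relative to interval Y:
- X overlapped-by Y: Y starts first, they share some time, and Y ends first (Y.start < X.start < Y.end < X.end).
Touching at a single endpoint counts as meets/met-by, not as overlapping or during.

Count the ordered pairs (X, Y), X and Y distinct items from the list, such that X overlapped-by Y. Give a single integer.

2

Checking all 30 ordered pairs for relation 'overlapped-by'; matching pairs in alphabetical order:
(P2, P5): P2 overlapped-by P5 ✓
(P7, P4): P7 overlapped-by P4 ✓
Count: 2.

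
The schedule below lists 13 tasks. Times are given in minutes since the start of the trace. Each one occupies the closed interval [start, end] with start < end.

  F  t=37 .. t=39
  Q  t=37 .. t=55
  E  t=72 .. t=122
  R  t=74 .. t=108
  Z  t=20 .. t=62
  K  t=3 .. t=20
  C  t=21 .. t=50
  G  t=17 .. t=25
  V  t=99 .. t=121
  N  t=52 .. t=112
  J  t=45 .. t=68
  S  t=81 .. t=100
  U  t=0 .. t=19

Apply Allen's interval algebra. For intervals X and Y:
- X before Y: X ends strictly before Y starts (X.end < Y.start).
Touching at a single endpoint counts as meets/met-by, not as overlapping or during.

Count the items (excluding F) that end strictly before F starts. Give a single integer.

3

Target F = [t=37, t=39].
C [t=21, t=50] → contains → no.
E [t=72, t=122] → after → no.
G [t=17, t=25] → before → counts.
J [t=45, t=68] → after → no.
K [t=3, t=20] → before → counts.
N [t=52, t=112] → after → no.
Q [t=37, t=55] → started-by → no.
R [t=74, t=108] → after → no.
S [t=81, t=100] → after → no.
U [t=0, t=19] → before → counts.
V [t=99, t=121] → after → no.
Z [t=20, t=62] → contains → no.
Total: 3.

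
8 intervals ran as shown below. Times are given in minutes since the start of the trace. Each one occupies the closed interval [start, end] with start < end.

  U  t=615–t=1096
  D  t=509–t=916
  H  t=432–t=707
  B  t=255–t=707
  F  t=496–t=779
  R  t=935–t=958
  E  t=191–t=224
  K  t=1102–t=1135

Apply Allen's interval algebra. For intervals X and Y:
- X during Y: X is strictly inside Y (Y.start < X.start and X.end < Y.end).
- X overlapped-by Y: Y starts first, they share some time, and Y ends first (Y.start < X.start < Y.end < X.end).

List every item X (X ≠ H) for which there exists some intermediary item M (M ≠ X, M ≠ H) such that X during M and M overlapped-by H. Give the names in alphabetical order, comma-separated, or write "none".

R

Target H = [t=432, t=707].
Intermediaries M with M overlapped-by H: D, F, U.
Via D — items with X during D: none.
Via F — items with X during F: none.
Via U — items with X during U: R.
Union: R.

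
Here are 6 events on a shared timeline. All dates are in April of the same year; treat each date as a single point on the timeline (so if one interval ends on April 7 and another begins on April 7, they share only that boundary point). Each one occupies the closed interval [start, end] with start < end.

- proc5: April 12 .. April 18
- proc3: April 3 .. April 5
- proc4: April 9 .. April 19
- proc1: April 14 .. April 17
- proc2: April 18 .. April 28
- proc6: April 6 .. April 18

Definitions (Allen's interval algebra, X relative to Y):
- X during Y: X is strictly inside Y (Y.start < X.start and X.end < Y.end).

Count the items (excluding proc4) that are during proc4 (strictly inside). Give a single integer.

2

Target proc4 = [April 9, April 19].
proc1 [April 14, April 17] → during → counts.
proc2 [April 18, April 28] → overlapped-by → no.
proc3 [April 3, April 5] → before → no.
proc5 [April 12, April 18] → during → counts.
proc6 [April 6, April 18] → overlaps → no.
Total: 2.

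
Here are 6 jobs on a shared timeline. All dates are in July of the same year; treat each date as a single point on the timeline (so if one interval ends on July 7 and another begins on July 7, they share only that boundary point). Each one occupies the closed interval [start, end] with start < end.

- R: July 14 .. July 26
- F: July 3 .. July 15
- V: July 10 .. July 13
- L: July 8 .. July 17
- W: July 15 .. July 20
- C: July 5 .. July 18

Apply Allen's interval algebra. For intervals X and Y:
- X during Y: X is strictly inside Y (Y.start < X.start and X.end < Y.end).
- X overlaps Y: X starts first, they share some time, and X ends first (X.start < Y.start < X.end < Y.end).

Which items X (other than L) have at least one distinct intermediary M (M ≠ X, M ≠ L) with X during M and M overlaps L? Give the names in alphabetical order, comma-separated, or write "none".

Target L = [July 8, July 17].
Intermediaries M with M overlaps L: F.
Via F — items with X during F: V.
Union: V.

V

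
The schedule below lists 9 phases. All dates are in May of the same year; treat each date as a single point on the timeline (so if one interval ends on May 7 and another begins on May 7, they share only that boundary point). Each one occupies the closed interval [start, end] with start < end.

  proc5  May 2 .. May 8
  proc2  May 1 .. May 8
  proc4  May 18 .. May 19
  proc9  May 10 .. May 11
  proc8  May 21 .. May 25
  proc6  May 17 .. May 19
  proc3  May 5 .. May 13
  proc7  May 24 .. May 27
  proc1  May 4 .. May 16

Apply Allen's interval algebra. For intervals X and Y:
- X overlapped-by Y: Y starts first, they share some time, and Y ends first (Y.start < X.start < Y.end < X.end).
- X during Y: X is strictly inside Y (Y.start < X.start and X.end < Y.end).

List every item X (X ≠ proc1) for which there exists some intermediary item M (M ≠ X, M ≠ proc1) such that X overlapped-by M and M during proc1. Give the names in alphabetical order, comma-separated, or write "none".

Target proc1 = [May 4, May 16].
Intermediaries M with M during proc1: proc3, proc9.
Via proc3 — items with X overlapped-by proc3: none.
Via proc9 — items with X overlapped-by proc9: none.
Union: none.

none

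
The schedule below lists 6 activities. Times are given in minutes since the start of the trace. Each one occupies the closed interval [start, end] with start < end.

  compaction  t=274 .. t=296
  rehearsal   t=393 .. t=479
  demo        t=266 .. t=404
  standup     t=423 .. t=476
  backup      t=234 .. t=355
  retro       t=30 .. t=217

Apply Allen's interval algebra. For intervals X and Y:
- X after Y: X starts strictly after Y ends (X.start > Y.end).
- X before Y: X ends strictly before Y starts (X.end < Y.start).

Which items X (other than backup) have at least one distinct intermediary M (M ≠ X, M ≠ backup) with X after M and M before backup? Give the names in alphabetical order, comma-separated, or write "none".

compaction, demo, rehearsal, standup

Target backup = [t=234, t=355].
Intermediaries M with M before backup: retro.
Via retro — items with X after retro: compaction, demo, rehearsal, standup.
Union: compaction, demo, rehearsal, standup.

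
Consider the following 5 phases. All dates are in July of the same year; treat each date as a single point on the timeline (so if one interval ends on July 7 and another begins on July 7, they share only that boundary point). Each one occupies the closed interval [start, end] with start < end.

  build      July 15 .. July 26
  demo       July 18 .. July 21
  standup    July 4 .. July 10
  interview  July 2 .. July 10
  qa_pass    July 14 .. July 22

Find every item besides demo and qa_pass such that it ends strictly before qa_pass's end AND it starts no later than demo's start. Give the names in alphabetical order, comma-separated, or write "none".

Conditions: its end is strictly before qa_pass's end (X.end < July 22) AND its start is no later than demo's start (X.start <= July 18).
build: end July 26 < July 22? ✗; start July 15 <= July 18? ✓ → no.
interview: end July 10 < July 22? ✓; start July 2 <= July 18? ✓ → yes.
standup: end July 10 < July 22? ✓; start July 4 <= July 18? ✓ → yes.
Result: interview, standup.

interview, standup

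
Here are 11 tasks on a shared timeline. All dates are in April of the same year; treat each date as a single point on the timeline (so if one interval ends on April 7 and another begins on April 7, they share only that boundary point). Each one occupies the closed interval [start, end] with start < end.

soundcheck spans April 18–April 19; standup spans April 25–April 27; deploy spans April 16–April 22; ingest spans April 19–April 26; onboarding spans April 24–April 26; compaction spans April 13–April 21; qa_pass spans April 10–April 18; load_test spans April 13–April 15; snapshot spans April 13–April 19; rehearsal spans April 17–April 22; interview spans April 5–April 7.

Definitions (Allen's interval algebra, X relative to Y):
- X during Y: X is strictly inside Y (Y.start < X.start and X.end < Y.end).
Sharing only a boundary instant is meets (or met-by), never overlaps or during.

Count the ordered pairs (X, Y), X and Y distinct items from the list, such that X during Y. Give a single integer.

4

Checking all 110 ordered pairs for relation 'during'; matching pairs in alphabetical order:
(load_test, qa_pass): load_test during qa_pass ✓
(soundcheck, compaction): soundcheck during compaction ✓
(soundcheck, deploy): soundcheck during deploy ✓
(soundcheck, rehearsal): soundcheck during rehearsal ✓
Count: 4.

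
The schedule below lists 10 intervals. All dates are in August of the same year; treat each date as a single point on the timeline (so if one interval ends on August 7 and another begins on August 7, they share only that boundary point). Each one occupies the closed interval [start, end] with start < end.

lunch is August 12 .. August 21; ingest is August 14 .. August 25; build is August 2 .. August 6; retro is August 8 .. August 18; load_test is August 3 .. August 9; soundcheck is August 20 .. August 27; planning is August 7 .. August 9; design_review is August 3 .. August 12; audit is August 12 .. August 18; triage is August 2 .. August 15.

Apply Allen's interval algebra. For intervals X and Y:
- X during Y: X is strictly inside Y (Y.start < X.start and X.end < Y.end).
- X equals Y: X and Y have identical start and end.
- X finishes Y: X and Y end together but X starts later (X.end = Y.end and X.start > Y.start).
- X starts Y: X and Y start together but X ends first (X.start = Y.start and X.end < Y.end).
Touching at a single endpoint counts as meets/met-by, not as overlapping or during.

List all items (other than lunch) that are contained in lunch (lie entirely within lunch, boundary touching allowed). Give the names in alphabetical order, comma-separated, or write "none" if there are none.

audit

Target lunch = [August 12, August 21].
audit [August 12, August 18] → starts → yes.
build [August 2, August 6] → before → no.
design_review [August 3, August 12] → meets → no.
ingest [August 14, August 25] → overlapped-by → no.
load_test [August 3, August 9] → before → no.
planning [August 7, August 9] → before → no.
retro [August 8, August 18] → overlaps → no.
soundcheck [August 20, August 27] → overlapped-by → no.
triage [August 2, August 15] → overlaps → no.
Result: audit.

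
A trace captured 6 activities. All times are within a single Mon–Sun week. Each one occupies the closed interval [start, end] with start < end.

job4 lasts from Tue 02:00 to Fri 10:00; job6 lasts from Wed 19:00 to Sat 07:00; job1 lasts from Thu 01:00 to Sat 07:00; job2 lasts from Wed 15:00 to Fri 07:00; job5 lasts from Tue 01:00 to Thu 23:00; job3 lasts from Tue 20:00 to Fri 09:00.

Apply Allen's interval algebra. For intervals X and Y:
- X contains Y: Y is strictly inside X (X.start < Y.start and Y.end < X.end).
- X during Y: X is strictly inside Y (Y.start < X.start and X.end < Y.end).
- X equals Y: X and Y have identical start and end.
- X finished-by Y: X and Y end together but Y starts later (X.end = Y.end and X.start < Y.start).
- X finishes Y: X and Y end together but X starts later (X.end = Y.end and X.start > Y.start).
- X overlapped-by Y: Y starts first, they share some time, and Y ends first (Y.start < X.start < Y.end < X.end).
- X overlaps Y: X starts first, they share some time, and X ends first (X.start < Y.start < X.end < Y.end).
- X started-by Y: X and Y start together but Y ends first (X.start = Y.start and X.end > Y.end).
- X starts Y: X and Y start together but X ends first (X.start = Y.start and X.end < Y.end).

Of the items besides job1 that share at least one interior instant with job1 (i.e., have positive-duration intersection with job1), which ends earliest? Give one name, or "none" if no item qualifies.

job5

Target job1 = [Thu 01:00, Sat 07:00].
job2 [Wed 15:00, Fri 07:00] → overlaps → candidate.
job3 [Tue 20:00, Fri 09:00] → overlaps → candidate.
job4 [Tue 02:00, Fri 10:00] → overlaps → candidate.
job5 [Tue 01:00, Thu 23:00] → overlaps → candidate.
job6 [Wed 19:00, Sat 07:00] → finished-by → candidate.
Among candidates, earliest end is Thu 23:00 → job5.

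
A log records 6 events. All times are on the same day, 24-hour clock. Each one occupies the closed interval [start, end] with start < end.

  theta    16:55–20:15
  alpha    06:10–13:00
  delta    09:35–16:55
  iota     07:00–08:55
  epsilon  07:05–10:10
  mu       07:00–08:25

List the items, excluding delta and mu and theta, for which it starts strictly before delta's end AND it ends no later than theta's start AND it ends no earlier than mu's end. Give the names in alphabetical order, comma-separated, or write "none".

Conditions: its start is strictly before delta's end (X.start < 16:55) AND its end is no later than theta's start (X.end <= 16:55) AND its end is no earlier than mu's end (X.end >= 08:25).
alpha: start 06:10 < 16:55? ✓; end 13:00 <= 16:55? ✓; end 13:00 >= 08:25? ✓ → yes.
epsilon: start 07:05 < 16:55? ✓; end 10:10 <= 16:55? ✓; end 10:10 >= 08:25? ✓ → yes.
iota: start 07:00 < 16:55? ✓; end 08:55 <= 16:55? ✓; end 08:55 >= 08:25? ✓ → yes.
Result: alpha, epsilon, iota.

alpha, epsilon, iota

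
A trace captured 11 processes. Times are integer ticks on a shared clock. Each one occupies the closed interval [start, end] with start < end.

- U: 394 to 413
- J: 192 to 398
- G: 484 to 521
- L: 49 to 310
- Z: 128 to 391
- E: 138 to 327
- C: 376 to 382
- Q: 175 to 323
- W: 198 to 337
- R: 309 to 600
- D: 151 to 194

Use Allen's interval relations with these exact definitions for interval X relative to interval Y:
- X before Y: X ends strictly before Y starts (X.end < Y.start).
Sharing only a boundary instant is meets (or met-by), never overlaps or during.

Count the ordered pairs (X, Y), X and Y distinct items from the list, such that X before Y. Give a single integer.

Checking all 110 ordered pairs for relation 'before'; matching pairs in alphabetical order:
(C, G): C before G ✓
(C, U): C before U ✓
(D, C): D before C ✓
(D, G): D before G ✓
(D, R): D before R ✓
(D, U): D before U ✓
(D, W): D before W ✓
(E, C): E before C ✓
(E, G): E before G ✓
(E, U): E before U ✓
(J, G): J before G ✓
(L, C): L before C ✓
(L, G): L before G ✓
(L, U): L before U ✓
(Q, C): Q before C ✓
(Q, G): Q before G ✓
(Q, U): Q before U ✓
(U, G): U before G ✓
(W, C): W before C ✓
(W, G): W before G ✓
(W, U): W before U ✓
(Z, G): Z before G ✓
(Z, U): Z before U ✓
Count: 23.

23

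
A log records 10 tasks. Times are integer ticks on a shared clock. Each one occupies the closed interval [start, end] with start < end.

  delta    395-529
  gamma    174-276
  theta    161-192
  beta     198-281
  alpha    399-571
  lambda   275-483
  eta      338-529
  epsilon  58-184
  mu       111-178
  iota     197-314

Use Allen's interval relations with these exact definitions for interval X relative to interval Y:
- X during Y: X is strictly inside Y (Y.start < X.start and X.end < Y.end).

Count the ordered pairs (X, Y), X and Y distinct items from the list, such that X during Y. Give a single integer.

2

Checking all 90 ordered pairs for relation 'during'; matching pairs in alphabetical order:
(beta, iota): beta during iota ✓
(mu, epsilon): mu during epsilon ✓
Count: 2.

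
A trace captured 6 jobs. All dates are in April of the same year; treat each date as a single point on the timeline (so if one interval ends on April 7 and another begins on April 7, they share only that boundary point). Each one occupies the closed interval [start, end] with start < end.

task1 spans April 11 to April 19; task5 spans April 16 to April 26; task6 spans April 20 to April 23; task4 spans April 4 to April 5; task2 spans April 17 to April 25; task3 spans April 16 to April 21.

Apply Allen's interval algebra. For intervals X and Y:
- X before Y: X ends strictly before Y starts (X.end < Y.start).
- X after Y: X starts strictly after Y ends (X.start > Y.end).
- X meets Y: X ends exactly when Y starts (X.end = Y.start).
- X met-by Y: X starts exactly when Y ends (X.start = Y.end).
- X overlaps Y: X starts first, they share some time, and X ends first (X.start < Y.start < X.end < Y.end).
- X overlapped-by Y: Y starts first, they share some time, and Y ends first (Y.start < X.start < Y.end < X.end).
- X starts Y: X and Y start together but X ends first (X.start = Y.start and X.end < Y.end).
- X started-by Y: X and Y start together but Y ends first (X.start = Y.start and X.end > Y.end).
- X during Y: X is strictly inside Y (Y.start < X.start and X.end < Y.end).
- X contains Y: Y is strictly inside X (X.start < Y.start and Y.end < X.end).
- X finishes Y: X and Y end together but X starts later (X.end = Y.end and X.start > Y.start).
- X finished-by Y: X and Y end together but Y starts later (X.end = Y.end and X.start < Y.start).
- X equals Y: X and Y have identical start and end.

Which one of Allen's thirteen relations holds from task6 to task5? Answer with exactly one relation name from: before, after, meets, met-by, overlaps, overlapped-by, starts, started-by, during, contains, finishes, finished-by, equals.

during

task6 = [April 20, April 23]; task5 = [April 16, April 26].
Compare endpoints: task6.start > task5.start, task6.start < task5.end, task6.end > task5.start, task6.end < task5.end.
That pattern is 'during'.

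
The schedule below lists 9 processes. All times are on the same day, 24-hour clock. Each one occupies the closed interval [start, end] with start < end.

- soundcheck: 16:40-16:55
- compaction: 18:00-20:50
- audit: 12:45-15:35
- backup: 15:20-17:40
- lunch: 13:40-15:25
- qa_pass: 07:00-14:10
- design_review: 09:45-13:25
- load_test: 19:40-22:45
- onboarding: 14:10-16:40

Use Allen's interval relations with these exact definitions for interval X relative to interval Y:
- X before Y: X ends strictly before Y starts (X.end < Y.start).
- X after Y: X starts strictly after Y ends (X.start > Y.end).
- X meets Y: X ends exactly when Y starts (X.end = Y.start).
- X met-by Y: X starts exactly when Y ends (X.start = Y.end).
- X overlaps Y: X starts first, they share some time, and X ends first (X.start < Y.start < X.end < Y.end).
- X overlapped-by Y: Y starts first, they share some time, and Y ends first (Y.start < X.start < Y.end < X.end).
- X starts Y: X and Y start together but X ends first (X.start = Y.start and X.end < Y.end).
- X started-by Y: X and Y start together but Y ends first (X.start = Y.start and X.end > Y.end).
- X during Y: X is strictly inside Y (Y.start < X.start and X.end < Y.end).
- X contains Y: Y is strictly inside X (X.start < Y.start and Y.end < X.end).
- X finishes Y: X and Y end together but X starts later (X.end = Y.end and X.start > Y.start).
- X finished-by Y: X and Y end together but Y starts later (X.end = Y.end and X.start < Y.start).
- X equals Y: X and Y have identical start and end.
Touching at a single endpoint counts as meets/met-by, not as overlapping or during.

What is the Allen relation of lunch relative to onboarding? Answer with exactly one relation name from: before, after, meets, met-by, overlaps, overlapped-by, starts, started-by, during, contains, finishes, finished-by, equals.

lunch = [13:40, 15:25]; onboarding = [14:10, 16:40].
Compare endpoints: lunch.start < onboarding.start, lunch.start < onboarding.end, lunch.end > onboarding.start, lunch.end < onboarding.end.
That pattern is 'overlaps'.

overlaps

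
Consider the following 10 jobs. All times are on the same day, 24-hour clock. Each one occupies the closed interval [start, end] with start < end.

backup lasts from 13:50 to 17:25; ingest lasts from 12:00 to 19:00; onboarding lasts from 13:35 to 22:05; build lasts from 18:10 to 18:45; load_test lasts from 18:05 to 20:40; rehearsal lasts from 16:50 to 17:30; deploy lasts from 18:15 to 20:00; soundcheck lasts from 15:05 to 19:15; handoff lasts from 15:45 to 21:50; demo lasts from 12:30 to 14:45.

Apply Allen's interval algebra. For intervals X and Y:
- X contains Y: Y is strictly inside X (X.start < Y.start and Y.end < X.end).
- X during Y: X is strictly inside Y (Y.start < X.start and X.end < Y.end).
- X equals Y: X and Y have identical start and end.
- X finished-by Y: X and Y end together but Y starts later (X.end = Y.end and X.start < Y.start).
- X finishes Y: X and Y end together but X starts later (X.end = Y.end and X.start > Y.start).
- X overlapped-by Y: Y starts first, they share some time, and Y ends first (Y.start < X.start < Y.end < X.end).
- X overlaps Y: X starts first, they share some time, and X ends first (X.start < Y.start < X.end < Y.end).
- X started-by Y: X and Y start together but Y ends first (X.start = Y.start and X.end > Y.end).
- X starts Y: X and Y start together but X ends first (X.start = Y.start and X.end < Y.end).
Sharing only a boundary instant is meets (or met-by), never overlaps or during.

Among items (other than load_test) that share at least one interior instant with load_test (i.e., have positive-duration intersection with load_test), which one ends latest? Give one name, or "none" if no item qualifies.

Target load_test = [18:05, 20:40].
backup [13:50, 17:25] → before → excluded.
build [18:10, 18:45] → during → candidate.
demo [12:30, 14:45] → before → excluded.
deploy [18:15, 20:00] → during → candidate.
handoff [15:45, 21:50] → contains → candidate.
ingest [12:00, 19:00] → overlaps → candidate.
onboarding [13:35, 22:05] → contains → candidate.
rehearsal [16:50, 17:30] → before → excluded.
soundcheck [15:05, 19:15] → overlaps → candidate.
Among candidates, latest end is 22:05 → onboarding.

onboarding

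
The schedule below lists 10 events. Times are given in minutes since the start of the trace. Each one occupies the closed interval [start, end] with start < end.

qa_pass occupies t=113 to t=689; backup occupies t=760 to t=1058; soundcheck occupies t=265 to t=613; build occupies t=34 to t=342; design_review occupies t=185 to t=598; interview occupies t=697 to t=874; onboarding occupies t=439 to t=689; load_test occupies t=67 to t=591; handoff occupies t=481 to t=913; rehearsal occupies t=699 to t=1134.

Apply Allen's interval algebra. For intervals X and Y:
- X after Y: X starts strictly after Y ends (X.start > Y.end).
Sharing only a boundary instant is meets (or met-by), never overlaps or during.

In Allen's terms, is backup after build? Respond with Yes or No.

Yes

backup = [t=760, t=1058], build = [t=34, t=342].
Actual relation of backup to build: after.
Asked whether 'after' holds → Yes.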